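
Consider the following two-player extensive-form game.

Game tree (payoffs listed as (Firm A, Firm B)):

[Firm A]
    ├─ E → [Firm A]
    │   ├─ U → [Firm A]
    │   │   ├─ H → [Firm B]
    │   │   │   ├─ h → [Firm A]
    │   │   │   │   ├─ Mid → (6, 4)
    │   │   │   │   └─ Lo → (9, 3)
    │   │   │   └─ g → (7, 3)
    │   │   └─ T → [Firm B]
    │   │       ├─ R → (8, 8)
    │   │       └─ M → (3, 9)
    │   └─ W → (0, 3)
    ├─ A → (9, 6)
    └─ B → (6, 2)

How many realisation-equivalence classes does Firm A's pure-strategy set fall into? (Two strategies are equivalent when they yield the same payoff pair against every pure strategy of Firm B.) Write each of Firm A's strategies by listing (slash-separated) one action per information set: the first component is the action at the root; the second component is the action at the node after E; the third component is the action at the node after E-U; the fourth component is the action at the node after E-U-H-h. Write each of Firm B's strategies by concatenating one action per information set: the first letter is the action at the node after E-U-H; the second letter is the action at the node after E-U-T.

6

Firm A has 24 pure strategies: E/U/H/Mid, E/U/H/Lo, E/U/T/Mid, E/U/T/Lo, E/W/H/Mid, E/W/H/Lo, E/W/T/Mid, E/W/T/Lo, A/U/H/Mid, A/U/H/Lo, A/U/T/Mid, A/U/T/Lo, A/W/H/Mid, A/W/H/Lo, A/W/T/Mid, A/W/T/Lo, B/U/H/Mid, B/U/H/Lo, B/U/T/Mid, B/U/T/Lo, B/W/H/Mid, B/W/H/Lo, B/W/T/Mid, B/W/T/Lo. Columns: hR, hM, gR, gM.
{E/U/H/Mid} → row (6,4) (6,4) (7,3) (7,3)
{E/U/H/Lo} → row (9,3) (9,3) (7,3) (7,3)
{E/U/T/Mid, E/U/T/Lo} → row (8,8) (3,9) (8,8) (3,9)
{E/W/H/Mid, E/W/H/Lo, E/W/T/Mid, E/W/T/Lo} → row (0,3) (0,3) (0,3) (0,3)
{A/U/H/Mid, A/U/H/Lo, A/U/T/Mid, A/U/T/Lo, A/W/H/Mid, A/W/H/Lo, A/W/T/Mid, A/W/T/Lo} → row (9,6) (9,6) (9,6) (9,6)
{B/U/H/Mid, B/U/H/Lo, B/U/T/Mid, B/U/T/Lo, B/W/H/Mid, B/W/H/Lo, B/W/T/Mid, B/W/T/Lo} → row (6,2) (6,2) (6,2) (6,2)
That's 6 distinct rows out of 24 strategies.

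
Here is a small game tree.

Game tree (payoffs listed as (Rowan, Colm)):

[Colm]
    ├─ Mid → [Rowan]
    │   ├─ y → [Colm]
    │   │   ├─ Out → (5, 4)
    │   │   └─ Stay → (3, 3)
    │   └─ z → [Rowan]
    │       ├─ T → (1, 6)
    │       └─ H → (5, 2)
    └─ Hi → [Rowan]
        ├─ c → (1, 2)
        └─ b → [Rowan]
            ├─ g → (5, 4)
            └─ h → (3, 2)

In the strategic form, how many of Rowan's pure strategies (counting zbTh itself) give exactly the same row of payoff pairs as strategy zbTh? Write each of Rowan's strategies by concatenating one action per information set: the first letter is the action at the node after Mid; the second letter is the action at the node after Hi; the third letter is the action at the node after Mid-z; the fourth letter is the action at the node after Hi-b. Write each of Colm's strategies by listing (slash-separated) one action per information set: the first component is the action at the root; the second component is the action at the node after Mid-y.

Row for zbTh (columns Mid/Out, Mid/Stay, Hi/Out, Hi/Stay): (1,6) (1,6) (3,2) (3,2).
Every one of Rowan's information sets is on the play path for some reply by Colm when Rowan follows zbTh.
Changing the action at any of them therefore changes at least one column, so only zbTh itself gives this row.

1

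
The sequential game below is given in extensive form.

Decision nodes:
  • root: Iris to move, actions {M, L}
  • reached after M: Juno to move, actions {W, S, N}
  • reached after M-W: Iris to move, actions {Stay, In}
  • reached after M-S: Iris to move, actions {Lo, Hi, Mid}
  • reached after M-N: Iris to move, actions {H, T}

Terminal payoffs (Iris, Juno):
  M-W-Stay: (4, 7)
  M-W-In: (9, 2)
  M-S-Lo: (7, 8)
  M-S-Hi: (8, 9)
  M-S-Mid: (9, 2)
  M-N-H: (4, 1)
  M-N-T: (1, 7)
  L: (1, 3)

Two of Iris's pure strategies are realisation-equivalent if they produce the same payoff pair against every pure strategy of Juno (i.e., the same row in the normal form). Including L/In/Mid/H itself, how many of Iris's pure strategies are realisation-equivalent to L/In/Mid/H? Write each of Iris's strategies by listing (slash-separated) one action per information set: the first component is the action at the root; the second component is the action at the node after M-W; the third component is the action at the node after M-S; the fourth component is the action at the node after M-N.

12

Row for L/In/Mid/H (columns W, S, N): (1,3) (1,3) (1,3).
Under L/In/Mid/H, Iris's choice at the node after M-W and at the node after M-S and at the node after M-N can never be reached regardless of what Juno does, so varying those choices leaves every outcome unchanged.
Holding the reachable choices fixed and varying the unreachable ones freely already gives 2 × 3 × 2 = 12 equivalent strategies.
No other strategy reproduces this row, so those 12 are the full class: L/Stay/Lo/H, L/Stay/Lo/T, L/Stay/Hi/H, L/Stay/Hi/T, L/Stay/Mid/H, L/Stay/Mid/T, L/In/Lo/H, L/In/Lo/T, L/In/Hi/H, L/In/Hi/T, L/In/Mid/H, L/In/Mid/T.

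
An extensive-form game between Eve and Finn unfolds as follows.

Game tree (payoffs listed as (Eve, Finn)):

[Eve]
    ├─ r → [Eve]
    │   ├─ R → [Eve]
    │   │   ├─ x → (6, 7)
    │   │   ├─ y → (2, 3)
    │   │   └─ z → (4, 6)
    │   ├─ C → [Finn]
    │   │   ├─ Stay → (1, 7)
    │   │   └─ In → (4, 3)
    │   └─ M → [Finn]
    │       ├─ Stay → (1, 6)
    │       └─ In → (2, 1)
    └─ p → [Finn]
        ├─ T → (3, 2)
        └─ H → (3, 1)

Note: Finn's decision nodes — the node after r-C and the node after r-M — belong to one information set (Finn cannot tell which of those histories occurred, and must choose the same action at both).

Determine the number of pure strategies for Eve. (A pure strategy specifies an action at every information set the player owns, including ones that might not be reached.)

18

Eve owns the root with actions {r, p} — two choices.
Eve owns the node after r with actions {R, C, M} — three choices.
Eve owns the node after r-R with actions {x, y, z} — three choices.
A pure strategy fixes one action at each information set independently, so the count is the product 2 × 3 × 3 = 18.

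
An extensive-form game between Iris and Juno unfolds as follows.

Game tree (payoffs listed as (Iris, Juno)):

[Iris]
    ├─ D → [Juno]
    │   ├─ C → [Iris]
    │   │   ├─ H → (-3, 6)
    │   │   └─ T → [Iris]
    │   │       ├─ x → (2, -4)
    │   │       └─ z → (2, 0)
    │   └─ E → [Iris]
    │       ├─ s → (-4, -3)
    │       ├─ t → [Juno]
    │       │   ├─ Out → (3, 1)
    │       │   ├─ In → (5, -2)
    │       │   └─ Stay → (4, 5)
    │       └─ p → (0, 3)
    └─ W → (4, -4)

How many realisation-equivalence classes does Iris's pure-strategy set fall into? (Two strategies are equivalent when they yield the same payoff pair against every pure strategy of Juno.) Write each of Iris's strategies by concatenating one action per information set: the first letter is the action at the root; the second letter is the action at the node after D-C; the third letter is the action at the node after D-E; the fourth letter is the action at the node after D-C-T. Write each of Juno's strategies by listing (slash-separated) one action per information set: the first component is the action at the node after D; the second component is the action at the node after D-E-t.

Iris has 24 pure strategies: DHsx, DHsz, DHtx, DHtz, DHpx, DHpz, DTsx, DTsz, DTtx, DTtz, DTpx, DTpz, WHsx, WHsz, WHtx, WHtz, WHpx, WHpz, WTsx, WTsz, WTtx, WTtz, WTpx, WTpz. Columns: C/Out, C/In, C/Stay, E/Out, E/In, E/Stay.
{DHsx, DHsz} → row (-3,6) (-3,6) (-3,6) (-4,-3) (-4,-3) (-4,-3)
{DHtx, DHtz} → row (-3,6) (-3,6) (-3,6) (3,1) (5,-2) (4,5)
{DHpx, DHpz} → row (-3,6) (-3,6) (-3,6) (0,3) (0,3) (0,3)
{DTsx} → row (2,-4) (2,-4) (2,-4) (-4,-3) (-4,-3) (-4,-3)
{DTsz} → row (2,0) (2,0) (2,0) (-4,-3) (-4,-3) (-4,-3)
{DTtx} → row (2,-4) (2,-4) (2,-4) (3,1) (5,-2) (4,5)
{DTtz} → row (2,0) (2,0) (2,0) (3,1) (5,-2) (4,5)
{DTpx} → row (2,-4) (2,-4) (2,-4) (0,3) (0,3) (0,3)
{DTpz} → row (2,0) (2,0) (2,0) (0,3) (0,3) (0,3)
{WHsx, WHsz, WHtx, WHtz, WHpx, WHpz, WTsx, WTsz, WTtx, WTtz, WTpx, WTpz} → row (4,-4) (4,-4) (4,-4) (4,-4) (4,-4) (4,-4)
That's 10 distinct rows out of 24 strategies.

10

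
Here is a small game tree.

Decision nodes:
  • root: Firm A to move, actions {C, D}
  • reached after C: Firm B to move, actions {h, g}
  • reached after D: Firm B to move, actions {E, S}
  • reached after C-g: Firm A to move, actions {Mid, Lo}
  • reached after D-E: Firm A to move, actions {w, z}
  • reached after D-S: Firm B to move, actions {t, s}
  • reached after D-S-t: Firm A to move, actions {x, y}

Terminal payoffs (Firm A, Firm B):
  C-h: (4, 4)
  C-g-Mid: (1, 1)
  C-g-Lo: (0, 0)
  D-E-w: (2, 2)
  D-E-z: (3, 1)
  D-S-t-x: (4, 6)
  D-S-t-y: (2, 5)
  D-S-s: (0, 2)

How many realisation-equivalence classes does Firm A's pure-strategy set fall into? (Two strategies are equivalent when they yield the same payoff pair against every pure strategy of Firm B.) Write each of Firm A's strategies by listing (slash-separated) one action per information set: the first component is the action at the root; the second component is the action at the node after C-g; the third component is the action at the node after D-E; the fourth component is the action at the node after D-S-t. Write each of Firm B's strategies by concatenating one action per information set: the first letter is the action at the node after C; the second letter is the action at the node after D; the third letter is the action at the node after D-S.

Firm A has 16 pure strategies: C/Mid/w/x, C/Mid/w/y, C/Mid/z/x, C/Mid/z/y, C/Lo/w/x, C/Lo/w/y, C/Lo/z/x, C/Lo/z/y, D/Mid/w/x, D/Mid/w/y, D/Mid/z/x, D/Mid/z/y, D/Lo/w/x, D/Lo/w/y, D/Lo/z/x, D/Lo/z/y. Columns: hEt, hEs, hSt, hSs, gEt, gEs, gSt, gSs.
{C/Mid/w/x, C/Mid/w/y, C/Mid/z/x, C/Mid/z/y} → row (4,4) (4,4) (4,4) (4,4) (1,1) (1,1) (1,1) (1,1)
{C/Lo/w/x, C/Lo/w/y, C/Lo/z/x, C/Lo/z/y} → row (4,4) (4,4) (4,4) (4,4) (0,0) (0,0) (0,0) (0,0)
{D/Mid/w/x, D/Lo/w/x} → row (2,2) (2,2) (4,6) (0,2) (2,2) (2,2) (4,6) (0,2)
{D/Mid/w/y, D/Lo/w/y} → row (2,2) (2,2) (2,5) (0,2) (2,2) (2,2) (2,5) (0,2)
{D/Mid/z/x, D/Lo/z/x} → row (3,1) (3,1) (4,6) (0,2) (3,1) (3,1) (4,6) (0,2)
{D/Mid/z/y, D/Lo/z/y} → row (3,1) (3,1) (2,5) (0,2) (3,1) (3,1) (2,5) (0,2)
That's 6 distinct rows out of 16 strategies.

6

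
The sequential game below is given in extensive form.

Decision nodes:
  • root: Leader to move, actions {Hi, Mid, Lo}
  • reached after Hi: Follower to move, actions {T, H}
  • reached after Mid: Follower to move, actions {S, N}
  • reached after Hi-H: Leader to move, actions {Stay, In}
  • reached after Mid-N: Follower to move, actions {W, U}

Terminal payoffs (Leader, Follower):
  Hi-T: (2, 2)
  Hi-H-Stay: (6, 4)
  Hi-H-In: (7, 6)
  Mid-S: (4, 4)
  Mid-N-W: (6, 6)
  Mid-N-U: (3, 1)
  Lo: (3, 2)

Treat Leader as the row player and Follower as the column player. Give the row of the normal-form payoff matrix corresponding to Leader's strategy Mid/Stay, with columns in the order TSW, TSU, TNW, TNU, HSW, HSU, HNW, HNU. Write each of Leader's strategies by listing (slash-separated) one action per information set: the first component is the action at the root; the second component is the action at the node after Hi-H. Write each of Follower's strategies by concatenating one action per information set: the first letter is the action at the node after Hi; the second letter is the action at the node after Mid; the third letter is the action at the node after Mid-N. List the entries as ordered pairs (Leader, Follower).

(4,4) (4,4) (6,6) (3,1) (4,4) (4,4) (6,6) (3,1)

vs TSW: Leader plays Mid → Follower plays S at [Mid] → (4, 4)
vs TSU: Leader plays Mid → Follower plays S at [Mid] → (4, 4)
vs TNW: Leader plays Mid → Follower plays N at [Mid] → Follower plays W at [Mid-N] → (6, 6)
vs TNU: Leader plays Mid → Follower plays N at [Mid] → Follower plays U at [Mid-N] → (3, 1)
vs HSW: Leader plays Mid → Follower plays S at [Mid] → (4, 4)
vs HSU: Leader plays Mid → Follower plays S at [Mid] → (4, 4)
vs HNW: Leader plays Mid → Follower plays N at [Mid] → Follower plays W at [Mid-N] → (6, 6)
vs HNU: Leader plays Mid → Follower plays N at [Mid] → Follower plays U at [Mid-N] → (3, 1)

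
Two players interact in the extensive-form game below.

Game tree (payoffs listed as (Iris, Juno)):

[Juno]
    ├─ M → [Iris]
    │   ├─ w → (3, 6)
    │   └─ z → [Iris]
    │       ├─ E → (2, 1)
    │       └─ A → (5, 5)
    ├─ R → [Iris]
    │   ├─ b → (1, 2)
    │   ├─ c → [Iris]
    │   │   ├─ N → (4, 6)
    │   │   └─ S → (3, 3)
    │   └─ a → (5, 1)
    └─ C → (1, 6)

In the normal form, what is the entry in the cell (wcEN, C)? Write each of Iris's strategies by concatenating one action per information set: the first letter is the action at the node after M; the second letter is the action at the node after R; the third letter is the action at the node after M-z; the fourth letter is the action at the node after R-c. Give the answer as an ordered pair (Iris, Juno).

(1, 6)

Trace the play path from the root:
  Juno plays C
→ terminal payoff (1, 6).
(Iris's choice at the node after M is never reached on this path, so it doesn't affect the outcome.)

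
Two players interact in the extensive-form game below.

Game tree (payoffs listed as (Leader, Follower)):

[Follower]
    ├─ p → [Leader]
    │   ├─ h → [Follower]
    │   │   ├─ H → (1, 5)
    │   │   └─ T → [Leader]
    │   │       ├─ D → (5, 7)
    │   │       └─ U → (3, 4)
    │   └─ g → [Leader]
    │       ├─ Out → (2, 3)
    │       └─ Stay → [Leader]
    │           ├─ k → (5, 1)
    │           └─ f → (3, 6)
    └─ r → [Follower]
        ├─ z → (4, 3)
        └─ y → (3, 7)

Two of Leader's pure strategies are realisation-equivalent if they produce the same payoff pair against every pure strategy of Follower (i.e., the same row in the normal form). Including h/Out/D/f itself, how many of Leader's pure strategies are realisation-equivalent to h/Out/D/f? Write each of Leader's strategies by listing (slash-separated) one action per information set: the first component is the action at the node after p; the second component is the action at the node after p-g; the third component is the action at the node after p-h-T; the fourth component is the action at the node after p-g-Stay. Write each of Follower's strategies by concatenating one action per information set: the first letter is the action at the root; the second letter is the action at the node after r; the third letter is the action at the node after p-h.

4

Row for h/Out/D/f (columns pzH, pzT, pyH, pyT, rzH, rzT, ryH, ryT): (1,5) (5,7) (1,5) (5,7) (4,3) (4,3) (3,7) (3,7).
Under h/Out/D/f, Leader's choice at the node after p-g and at the node after p-g-Stay can never be reached regardless of what Follower does, so varying those choices leaves every outcome unchanged.
Holding the reachable choices fixed and varying the unreachable ones freely already gives 2 × 2 = 4 equivalent strategies.
No other strategy reproduces this row, so those 4 are the full class: h/Out/D/k, h/Out/D/f, h/Stay/D/k, h/Stay/D/f.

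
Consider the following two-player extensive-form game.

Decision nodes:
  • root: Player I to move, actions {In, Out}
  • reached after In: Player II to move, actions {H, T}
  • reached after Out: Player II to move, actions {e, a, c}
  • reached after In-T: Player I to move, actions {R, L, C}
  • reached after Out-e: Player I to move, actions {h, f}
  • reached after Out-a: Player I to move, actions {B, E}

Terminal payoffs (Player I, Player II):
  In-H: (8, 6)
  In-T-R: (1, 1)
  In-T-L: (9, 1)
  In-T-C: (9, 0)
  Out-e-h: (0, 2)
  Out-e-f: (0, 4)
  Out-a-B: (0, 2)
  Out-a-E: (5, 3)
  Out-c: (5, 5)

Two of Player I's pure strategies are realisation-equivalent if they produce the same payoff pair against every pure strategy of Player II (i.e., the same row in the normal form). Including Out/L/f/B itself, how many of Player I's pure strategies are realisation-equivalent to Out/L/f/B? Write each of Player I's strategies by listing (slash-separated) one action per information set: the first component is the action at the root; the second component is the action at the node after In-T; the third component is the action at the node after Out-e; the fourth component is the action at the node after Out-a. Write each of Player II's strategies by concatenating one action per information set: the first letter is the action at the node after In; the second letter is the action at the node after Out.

Row for Out/L/f/B (columns He, Ha, Hc, Te, Ta, Tc): (0,4) (0,2) (5,5) (0,4) (0,2) (5,5).
Under Out/L/f/B, Player I's choice at the node after In-T can never be reached regardless of what Player II does, so varying those choices leaves every outcome unchanged.
Holding the reachable choices fixed and varying the unreachable one freely already gives 3 equivalent strategies.
No other strategy reproduces this row, so those 3 are the full class: Out/R/f/B, Out/L/f/B, Out/C/f/B.

3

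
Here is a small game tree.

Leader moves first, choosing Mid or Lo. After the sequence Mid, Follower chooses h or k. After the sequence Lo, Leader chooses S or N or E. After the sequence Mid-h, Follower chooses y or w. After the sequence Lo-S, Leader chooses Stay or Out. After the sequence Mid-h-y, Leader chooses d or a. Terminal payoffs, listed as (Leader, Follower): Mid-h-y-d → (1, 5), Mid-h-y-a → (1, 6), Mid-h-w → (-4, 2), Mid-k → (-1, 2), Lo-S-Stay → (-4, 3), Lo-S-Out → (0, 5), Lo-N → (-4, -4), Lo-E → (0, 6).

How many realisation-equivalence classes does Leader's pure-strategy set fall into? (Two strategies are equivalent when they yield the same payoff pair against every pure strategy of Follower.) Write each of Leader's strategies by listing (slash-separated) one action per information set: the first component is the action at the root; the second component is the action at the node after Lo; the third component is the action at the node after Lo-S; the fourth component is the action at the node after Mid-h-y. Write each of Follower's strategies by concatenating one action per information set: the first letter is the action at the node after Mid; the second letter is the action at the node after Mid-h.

6

Leader has 24 pure strategies: Mid/S/Stay/d, Mid/S/Stay/a, Mid/S/Out/d, Mid/S/Out/a, Mid/N/Stay/d, Mid/N/Stay/a, Mid/N/Out/d, Mid/N/Out/a, Mid/E/Stay/d, Mid/E/Stay/a, Mid/E/Out/d, Mid/E/Out/a, Lo/S/Stay/d, Lo/S/Stay/a, Lo/S/Out/d, Lo/S/Out/a, Lo/N/Stay/d, Lo/N/Stay/a, Lo/N/Out/d, Lo/N/Out/a, Lo/E/Stay/d, Lo/E/Stay/a, Lo/E/Out/d, Lo/E/Out/a. Columns: hy, hw, ky, kw.
{Mid/S/Stay/d, Mid/S/Out/d, Mid/N/Stay/d, Mid/N/Out/d, Mid/E/Stay/d, Mid/E/Out/d} → row (1,5) (-4,2) (-1,2) (-1,2)
{Mid/S/Stay/a, Mid/S/Out/a, Mid/N/Stay/a, Mid/N/Out/a, Mid/E/Stay/a, Mid/E/Out/a} → row (1,6) (-4,2) (-1,2) (-1,2)
{Lo/S/Stay/d, Lo/S/Stay/a} → row (-4,3) (-4,3) (-4,3) (-4,3)
{Lo/S/Out/d, Lo/S/Out/a} → row (0,5) (0,5) (0,5) (0,5)
{Lo/N/Stay/d, Lo/N/Stay/a, Lo/N/Out/d, Lo/N/Out/a} → row (-4,-4) (-4,-4) (-4,-4) (-4,-4)
{Lo/E/Stay/d, Lo/E/Stay/a, Lo/E/Out/d, Lo/E/Out/a} → row (0,6) (0,6) (0,6) (0,6)
That's 6 distinct rows out of 24 strategies.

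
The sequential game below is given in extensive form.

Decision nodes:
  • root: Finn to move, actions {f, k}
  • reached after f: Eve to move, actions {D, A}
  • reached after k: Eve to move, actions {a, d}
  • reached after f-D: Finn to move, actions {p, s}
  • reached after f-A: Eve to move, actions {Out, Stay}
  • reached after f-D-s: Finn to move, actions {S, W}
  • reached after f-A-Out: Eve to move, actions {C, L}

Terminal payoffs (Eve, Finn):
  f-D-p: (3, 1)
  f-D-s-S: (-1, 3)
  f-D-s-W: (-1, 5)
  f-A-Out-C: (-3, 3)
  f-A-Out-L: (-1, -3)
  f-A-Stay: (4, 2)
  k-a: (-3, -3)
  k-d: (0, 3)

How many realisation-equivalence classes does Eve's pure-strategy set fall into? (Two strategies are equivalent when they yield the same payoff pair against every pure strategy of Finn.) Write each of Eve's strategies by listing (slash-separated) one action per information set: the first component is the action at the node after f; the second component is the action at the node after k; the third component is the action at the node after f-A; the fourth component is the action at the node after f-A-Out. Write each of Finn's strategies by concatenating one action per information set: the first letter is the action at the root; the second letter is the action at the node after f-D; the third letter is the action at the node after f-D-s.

8

Eve has 16 pure strategies: D/a/Out/C, D/a/Out/L, D/a/Stay/C, D/a/Stay/L, D/d/Out/C, D/d/Out/L, D/d/Stay/C, D/d/Stay/L, A/a/Out/C, A/a/Out/L, A/a/Stay/C, A/a/Stay/L, A/d/Out/C, A/d/Out/L, A/d/Stay/C, A/d/Stay/L. Columns: fpS, fpW, fsS, fsW, kpS, kpW, ksS, ksW.
{D/a/Out/C, D/a/Out/L, D/a/Stay/C, D/a/Stay/L} → row (3,1) (3,1) (-1,3) (-1,5) (-3,-3) (-3,-3) (-3,-3) (-3,-3)
{D/d/Out/C, D/d/Out/L, D/d/Stay/C, D/d/Stay/L} → row (3,1) (3,1) (-1,3) (-1,5) (0,3) (0,3) (0,3) (0,3)
{A/a/Out/C} → row (-3,3) (-3,3) (-3,3) (-3,3) (-3,-3) (-3,-3) (-3,-3) (-3,-3)
{A/a/Out/L} → row (-1,-3) (-1,-3) (-1,-3) (-1,-3) (-3,-3) (-3,-3) (-3,-3) (-3,-3)
{A/a/Stay/C, A/a/Stay/L} → row (4,2) (4,2) (4,2) (4,2) (-3,-3) (-3,-3) (-3,-3) (-3,-3)
{A/d/Out/C} → row (-3,3) (-3,3) (-3,3) (-3,3) (0,3) (0,3) (0,3) (0,3)
{A/d/Out/L} → row (-1,-3) (-1,-3) (-1,-3) (-1,-3) (0,3) (0,3) (0,3) (0,3)
{A/d/Stay/C, A/d/Stay/L} → row (4,2) (4,2) (4,2) (4,2) (0,3) (0,3) (0,3) (0,3)
That's 8 distinct rows out of 16 strategies.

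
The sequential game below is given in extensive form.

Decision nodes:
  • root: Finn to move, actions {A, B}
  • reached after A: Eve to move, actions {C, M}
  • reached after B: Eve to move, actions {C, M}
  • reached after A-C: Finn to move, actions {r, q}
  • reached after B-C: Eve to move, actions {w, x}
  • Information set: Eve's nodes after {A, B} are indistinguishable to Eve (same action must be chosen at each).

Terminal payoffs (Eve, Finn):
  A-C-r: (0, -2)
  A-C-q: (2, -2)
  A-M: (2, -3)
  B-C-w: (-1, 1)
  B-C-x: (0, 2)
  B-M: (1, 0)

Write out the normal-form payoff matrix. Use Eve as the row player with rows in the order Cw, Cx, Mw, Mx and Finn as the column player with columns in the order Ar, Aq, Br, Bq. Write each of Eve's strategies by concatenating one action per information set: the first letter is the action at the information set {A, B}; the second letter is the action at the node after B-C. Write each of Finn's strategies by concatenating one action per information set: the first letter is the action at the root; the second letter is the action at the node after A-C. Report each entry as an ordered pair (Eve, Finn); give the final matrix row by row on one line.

Cw: (0,-2) (2,-2) (-1,1) (-1,1) | Cx: (0,-2) (2,-2) (0,2) (0,2) | Mw: (2,-3) (2,-3) (1,0) (1,0) | Mx: (2,-3) (2,-3) (1,0) (1,0)

Row Cw: Ar→(0,-2), Aq→(2,-2), Br→(-1,1), Bq→(-1,1)
Row Cx: Ar→(0,-2), Aq→(2,-2), Br→(0,2), Bq→(0,2)
Row Mw: Ar→(2,-3), Aq→(2,-3), Br→(1,0), Bq→(1,0)
Row Mx: Ar→(2,-3), Aq→(2,-3), Br→(1,0), Bq→(1,0)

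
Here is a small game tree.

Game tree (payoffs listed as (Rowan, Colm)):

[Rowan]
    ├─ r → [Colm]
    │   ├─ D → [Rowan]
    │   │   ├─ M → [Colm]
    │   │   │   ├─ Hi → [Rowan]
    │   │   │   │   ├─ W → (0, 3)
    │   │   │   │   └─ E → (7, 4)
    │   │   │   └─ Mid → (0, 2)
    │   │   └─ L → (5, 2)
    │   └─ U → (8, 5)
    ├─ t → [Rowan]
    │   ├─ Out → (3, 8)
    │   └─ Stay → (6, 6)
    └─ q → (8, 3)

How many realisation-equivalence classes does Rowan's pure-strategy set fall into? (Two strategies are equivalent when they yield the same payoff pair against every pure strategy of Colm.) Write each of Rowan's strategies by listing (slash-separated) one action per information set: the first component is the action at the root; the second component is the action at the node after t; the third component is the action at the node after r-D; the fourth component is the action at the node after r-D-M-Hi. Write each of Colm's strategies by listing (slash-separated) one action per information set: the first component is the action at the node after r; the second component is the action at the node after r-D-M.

Rowan has 24 pure strategies: r/Out/M/W, r/Out/M/E, r/Out/L/W, r/Out/L/E, r/Stay/M/W, r/Stay/M/E, r/Stay/L/W, r/Stay/L/E, t/Out/M/W, t/Out/M/E, t/Out/L/W, t/Out/L/E, t/Stay/M/W, t/Stay/M/E, t/Stay/L/W, t/Stay/L/E, q/Out/M/W, q/Out/M/E, q/Out/L/W, q/Out/L/E, q/Stay/M/W, q/Stay/M/E, q/Stay/L/W, q/Stay/L/E. Columns: D/Hi, D/Mid, U/Hi, U/Mid.
{r/Out/M/W, r/Stay/M/W} → row (0,3) (0,2) (8,5) (8,5)
{r/Out/M/E, r/Stay/M/E} → row (7,4) (0,2) (8,5) (8,5)
{r/Out/L/W, r/Out/L/E, r/Stay/L/W, r/Stay/L/E} → row (5,2) (5,2) (8,5) (8,5)
{t/Out/M/W, t/Out/M/E, t/Out/L/W, t/Out/L/E} → row (3,8) (3,8) (3,8) (3,8)
{t/Stay/M/W, t/Stay/M/E, t/Stay/L/W, t/Stay/L/E} → row (6,6) (6,6) (6,6) (6,6)
{q/Out/M/W, q/Out/M/E, q/Out/L/W, q/Out/L/E, q/Stay/M/W, q/Stay/M/E, q/Stay/L/W, q/Stay/L/E} → row (8,3) (8,3) (8,3) (8,3)
That's 6 distinct rows out of 24 strategies.

6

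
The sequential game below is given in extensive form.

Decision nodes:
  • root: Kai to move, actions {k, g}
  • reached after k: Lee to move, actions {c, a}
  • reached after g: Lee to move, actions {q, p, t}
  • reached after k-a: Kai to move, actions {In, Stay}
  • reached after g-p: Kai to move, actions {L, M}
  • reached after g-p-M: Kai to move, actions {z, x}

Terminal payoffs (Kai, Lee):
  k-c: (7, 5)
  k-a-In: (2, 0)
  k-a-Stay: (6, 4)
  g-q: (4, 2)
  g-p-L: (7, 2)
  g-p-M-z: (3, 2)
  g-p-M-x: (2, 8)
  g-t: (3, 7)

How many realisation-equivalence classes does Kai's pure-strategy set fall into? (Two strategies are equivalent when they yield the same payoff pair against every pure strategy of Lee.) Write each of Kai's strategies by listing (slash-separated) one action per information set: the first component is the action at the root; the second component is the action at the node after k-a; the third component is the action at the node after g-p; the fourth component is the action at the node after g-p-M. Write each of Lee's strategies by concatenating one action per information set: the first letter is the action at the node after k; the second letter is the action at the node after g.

5

Kai has 16 pure strategies: k/In/L/z, k/In/L/x, k/In/M/z, k/In/M/x, k/Stay/L/z, k/Stay/L/x, k/Stay/M/z, k/Stay/M/x, g/In/L/z, g/In/L/x, g/In/M/z, g/In/M/x, g/Stay/L/z, g/Stay/L/x, g/Stay/M/z, g/Stay/M/x. Columns: cq, cp, ct, aq, ap, at.
{k/In/L/z, k/In/L/x, k/In/M/z, k/In/M/x} → row (7,5) (7,5) (7,5) (2,0) (2,0) (2,0)
{k/Stay/L/z, k/Stay/L/x, k/Stay/M/z, k/Stay/M/x} → row (7,5) (7,5) (7,5) (6,4) (6,4) (6,4)
{g/In/L/z, g/In/L/x, g/Stay/L/z, g/Stay/L/x} → row (4,2) (7,2) (3,7) (4,2) (7,2) (3,7)
{g/In/M/z, g/Stay/M/z} → row (4,2) (3,2) (3,7) (4,2) (3,2) (3,7)
{g/In/M/x, g/Stay/M/x} → row (4,2) (2,8) (3,7) (4,2) (2,8) (3,7)
That's 5 distinct rows out of 16 strategies.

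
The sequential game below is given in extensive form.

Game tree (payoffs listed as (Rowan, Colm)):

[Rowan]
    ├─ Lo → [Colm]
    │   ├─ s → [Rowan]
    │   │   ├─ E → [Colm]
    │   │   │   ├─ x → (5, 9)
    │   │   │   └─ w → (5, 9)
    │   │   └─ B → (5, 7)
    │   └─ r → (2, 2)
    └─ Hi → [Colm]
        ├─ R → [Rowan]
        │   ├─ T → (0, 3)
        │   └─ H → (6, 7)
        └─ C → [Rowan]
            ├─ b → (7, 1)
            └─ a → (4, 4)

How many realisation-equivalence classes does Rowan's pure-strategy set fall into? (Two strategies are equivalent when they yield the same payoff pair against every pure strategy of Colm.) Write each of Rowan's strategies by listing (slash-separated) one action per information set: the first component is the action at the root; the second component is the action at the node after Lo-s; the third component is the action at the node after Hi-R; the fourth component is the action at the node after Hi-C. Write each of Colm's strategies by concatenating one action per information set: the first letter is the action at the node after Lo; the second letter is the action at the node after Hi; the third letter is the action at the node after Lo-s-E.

6

Rowan has 16 pure strategies: Lo/E/T/b, Lo/E/T/a, Lo/E/H/b, Lo/E/H/a, Lo/B/T/b, Lo/B/T/a, Lo/B/H/b, Lo/B/H/a, Hi/E/T/b, Hi/E/T/a, Hi/E/H/b, Hi/E/H/a, Hi/B/T/b, Hi/B/T/a, Hi/B/H/b, Hi/B/H/a. Columns: sRx, sRw, sCx, sCw, rRx, rRw, rCx, rCw.
{Lo/E/T/b, Lo/E/T/a, Lo/E/H/b, Lo/E/H/a} → row (5,9) (5,9) (5,9) (5,9) (2,2) (2,2) (2,2) (2,2)
{Lo/B/T/b, Lo/B/T/a, Lo/B/H/b, Lo/B/H/a} → row (5,7) (5,7) (5,7) (5,7) (2,2) (2,2) (2,2) (2,2)
{Hi/E/T/b, Hi/B/T/b} → row (0,3) (0,3) (7,1) (7,1) (0,3) (0,3) (7,1) (7,1)
{Hi/E/T/a, Hi/B/T/a} → row (0,3) (0,3) (4,4) (4,4) (0,3) (0,3) (4,4) (4,4)
{Hi/E/H/b, Hi/B/H/b} → row (6,7) (6,7) (7,1) (7,1) (6,7) (6,7) (7,1) (7,1)
{Hi/E/H/a, Hi/B/H/a} → row (6,7) (6,7) (4,4) (4,4) (6,7) (6,7) (4,4) (4,4)
That's 6 distinct rows out of 16 strategies.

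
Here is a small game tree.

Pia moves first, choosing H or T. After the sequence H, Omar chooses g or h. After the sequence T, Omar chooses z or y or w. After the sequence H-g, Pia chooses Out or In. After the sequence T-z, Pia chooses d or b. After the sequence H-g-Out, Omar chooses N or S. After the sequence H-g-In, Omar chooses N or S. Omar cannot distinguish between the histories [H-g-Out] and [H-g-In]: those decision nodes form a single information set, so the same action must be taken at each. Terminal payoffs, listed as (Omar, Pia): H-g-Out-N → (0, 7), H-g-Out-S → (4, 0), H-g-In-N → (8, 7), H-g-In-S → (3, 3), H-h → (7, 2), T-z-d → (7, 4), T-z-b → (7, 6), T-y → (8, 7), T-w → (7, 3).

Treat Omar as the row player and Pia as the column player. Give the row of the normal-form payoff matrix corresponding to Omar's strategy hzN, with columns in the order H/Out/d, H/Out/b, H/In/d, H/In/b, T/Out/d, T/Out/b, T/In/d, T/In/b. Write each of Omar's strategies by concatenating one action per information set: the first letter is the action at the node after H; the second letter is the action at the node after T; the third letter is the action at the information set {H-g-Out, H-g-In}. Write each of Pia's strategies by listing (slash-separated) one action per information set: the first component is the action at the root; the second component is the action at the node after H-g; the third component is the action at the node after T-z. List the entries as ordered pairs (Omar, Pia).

(7,2) (7,2) (7,2) (7,2) (7,4) (7,6) (7,4) (7,6)

vs H/Out/d: Pia plays H → Omar plays h at [H] → (7, 2)
vs H/Out/b: Pia plays H → Omar plays h at [H] → (7, 2)
vs H/In/d: Pia plays H → Omar plays h at [H] → (7, 2)
vs H/In/b: Pia plays H → Omar plays h at [H] → (7, 2)
vs T/Out/d: Pia plays T → Omar plays z at [T] → Pia plays d at [T-z] → (7, 4)
vs T/Out/b: Pia plays T → Omar plays z at [T] → Pia plays b at [T-z] → (7, 6)
vs T/In/d: Pia plays T → Omar plays z at [T] → Pia plays d at [T-z] → (7, 4)
vs T/In/b: Pia plays T → Omar plays z at [T] → Pia plays b at [T-z] → (7, 6)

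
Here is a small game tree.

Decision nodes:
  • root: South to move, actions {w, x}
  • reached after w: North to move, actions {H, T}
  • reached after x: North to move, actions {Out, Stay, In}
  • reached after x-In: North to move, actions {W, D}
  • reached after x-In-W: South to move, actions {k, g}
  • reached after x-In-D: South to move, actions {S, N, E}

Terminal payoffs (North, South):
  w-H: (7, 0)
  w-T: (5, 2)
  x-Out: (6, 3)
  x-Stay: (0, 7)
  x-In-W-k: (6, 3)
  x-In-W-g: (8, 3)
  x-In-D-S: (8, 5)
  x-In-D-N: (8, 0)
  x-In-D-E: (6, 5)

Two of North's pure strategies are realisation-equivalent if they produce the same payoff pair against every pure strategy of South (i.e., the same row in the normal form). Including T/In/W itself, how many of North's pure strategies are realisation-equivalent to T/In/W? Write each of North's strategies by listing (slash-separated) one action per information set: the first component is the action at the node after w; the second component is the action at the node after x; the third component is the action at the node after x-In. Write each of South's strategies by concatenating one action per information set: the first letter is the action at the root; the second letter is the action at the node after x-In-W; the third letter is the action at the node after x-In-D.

Row for T/In/W (columns wkS, wkN, wkE, wgS, wgN, wgE, xkS, xkN, xkE, xgS, xgN, xgE): (5,2) (5,2) (5,2) (5,2) (5,2) (5,2) (6,3) (6,3) (6,3) (8,3) (8,3) (8,3).
Every one of North's information sets is on the play path for some reply by South when North follows T/In/W.
Changing the action at any of them therefore changes at least one column, so only T/In/W itself gives this row.

1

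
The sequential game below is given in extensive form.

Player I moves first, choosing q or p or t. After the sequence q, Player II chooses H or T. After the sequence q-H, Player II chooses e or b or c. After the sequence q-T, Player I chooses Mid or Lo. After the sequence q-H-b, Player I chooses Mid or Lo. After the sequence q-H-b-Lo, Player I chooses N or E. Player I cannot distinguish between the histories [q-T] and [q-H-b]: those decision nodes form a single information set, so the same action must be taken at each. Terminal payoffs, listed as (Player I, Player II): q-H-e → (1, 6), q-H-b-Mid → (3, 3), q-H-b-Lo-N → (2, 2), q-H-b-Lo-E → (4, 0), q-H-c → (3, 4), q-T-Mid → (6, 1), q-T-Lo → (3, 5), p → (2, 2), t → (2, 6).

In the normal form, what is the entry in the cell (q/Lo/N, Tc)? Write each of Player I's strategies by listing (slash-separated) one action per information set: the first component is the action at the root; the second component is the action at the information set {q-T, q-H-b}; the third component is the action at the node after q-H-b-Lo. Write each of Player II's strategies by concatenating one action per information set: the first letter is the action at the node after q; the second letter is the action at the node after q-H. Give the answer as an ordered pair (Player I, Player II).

Trace the play path from the root:
  Player I plays q
  Player II plays T at [q]
  Player I plays Lo at [q-T]
→ terminal payoff (3, 5).
(Player I's choice at the node after q-H-b-Lo is never reached on this path, so it doesn't affect the outcome.)

(3, 5)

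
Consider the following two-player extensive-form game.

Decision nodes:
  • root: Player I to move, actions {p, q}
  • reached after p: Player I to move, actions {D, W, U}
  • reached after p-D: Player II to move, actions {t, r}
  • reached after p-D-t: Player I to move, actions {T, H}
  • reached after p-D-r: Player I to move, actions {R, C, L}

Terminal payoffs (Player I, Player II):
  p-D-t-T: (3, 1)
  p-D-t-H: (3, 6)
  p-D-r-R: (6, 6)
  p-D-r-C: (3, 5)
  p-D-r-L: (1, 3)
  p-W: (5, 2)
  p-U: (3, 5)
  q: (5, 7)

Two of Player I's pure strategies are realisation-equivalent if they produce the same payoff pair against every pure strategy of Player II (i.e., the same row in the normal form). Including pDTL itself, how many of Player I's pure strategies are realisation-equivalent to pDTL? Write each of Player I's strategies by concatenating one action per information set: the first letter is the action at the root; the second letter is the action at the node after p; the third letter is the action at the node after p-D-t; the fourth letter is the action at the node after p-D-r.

Row for pDTL (columns t, r): (3,1) (1,3).
Every one of Player I's information sets is on the play path for some reply by Player II when Player I follows pDTL.
Changing the action at any of them therefore changes at least one column, so only pDTL itself gives this row.

1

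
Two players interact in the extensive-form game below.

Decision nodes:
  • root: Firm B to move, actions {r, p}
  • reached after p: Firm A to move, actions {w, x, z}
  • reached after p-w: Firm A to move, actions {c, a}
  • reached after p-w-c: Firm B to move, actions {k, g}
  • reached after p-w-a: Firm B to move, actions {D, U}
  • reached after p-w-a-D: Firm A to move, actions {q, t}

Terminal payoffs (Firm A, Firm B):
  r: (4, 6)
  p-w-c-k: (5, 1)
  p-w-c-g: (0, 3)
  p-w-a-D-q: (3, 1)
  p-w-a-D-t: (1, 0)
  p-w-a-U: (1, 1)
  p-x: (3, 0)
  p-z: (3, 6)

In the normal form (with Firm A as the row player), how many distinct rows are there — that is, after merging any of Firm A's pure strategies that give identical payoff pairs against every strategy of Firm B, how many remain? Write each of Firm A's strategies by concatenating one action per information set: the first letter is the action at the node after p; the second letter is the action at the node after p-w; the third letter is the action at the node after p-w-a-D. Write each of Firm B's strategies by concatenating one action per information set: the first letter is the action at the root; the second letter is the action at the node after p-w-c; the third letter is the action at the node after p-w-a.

Firm A has 12 pure strategies: wcq, wct, waq, wat, xcq, xct, xaq, xat, zcq, zct, zaq, zat. Columns: rkD, rkU, rgD, rgU, pkD, pkU, pgD, pgU.
{wcq, wct} → row (4,6) (4,6) (4,6) (4,6) (5,1) (5,1) (0,3) (0,3)
{waq} → row (4,6) (4,6) (4,6) (4,6) (3,1) (1,1) (3,1) (1,1)
{wat} → row (4,6) (4,6) (4,6) (4,6) (1,0) (1,1) (1,0) (1,1)
{xcq, xct, xaq, xat} → row (4,6) (4,6) (4,6) (4,6) (3,0) (3,0) (3,0) (3,0)
{zcq, zct, zaq, zat} → row (4,6) (4,6) (4,6) (4,6) (3,6) (3,6) (3,6) (3,6)
That's 5 distinct rows out of 12 strategies.

5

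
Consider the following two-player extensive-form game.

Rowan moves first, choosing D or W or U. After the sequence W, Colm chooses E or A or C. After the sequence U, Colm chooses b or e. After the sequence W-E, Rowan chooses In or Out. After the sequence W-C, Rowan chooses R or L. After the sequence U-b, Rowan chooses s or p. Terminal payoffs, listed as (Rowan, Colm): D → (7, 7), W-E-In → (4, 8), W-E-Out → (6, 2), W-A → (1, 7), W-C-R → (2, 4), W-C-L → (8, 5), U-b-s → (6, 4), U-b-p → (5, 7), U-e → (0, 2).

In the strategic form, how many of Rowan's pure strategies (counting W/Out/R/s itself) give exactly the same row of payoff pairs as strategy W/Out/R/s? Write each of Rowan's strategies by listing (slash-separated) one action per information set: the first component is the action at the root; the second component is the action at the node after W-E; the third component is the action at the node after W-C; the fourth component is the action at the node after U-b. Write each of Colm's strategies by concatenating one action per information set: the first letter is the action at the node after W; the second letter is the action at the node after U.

2

Row for W/Out/R/s (columns Eb, Ee, Ab, Ae, Cb, Ce): (6,2) (6,2) (1,7) (1,7) (2,4) (2,4).
Under W/Out/R/s, Rowan's choice at the node after U-b can never be reached regardless of what Colm does, so varying those choices leaves every outcome unchanged.
Holding the reachable choices fixed and varying the unreachable one freely already gives 2 equivalent strategies.
No other strategy reproduces this row, so those 2 are the full class: W/Out/R/s, W/Out/R/p.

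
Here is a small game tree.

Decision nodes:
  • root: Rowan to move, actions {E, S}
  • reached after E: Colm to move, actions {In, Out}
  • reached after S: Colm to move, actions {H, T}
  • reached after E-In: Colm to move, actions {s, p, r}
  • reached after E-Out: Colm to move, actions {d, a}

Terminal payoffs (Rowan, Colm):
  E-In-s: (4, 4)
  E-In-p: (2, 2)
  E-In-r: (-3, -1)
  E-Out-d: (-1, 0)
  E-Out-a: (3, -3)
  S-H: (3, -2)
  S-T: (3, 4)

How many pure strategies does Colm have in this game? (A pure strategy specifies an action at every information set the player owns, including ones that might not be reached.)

24

Colm owns the node after E with actions {In, Out} — two choices.
Colm owns the node after S with actions {H, T} — two choices.
Colm owns the node after E-In with actions {s, p, r} — three choices.
Colm owns the node after E-Out with actions {d, a} — two choices.
A pure strategy fixes one action at each information set independently, so the count is the product 2 × 2 × 3 × 2 = 24.
(For reference, Rowan has 2 pure strategies, giving a 24×2 normal-form matrix.)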